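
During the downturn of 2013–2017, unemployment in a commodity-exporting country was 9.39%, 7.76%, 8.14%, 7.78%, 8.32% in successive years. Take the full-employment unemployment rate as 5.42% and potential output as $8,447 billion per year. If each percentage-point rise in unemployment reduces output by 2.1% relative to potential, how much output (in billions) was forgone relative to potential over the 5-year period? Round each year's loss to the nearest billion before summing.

Year 2013: gap = -2.1 × (9.39 - 5.42) = -8.337%, loss ≈ 8447 × 8.337/100 ≈ 704.
Year 2014: gap = -2.1 × (7.76 - 5.42) = -4.914%, loss ≈ 8447 × 4.914/100 ≈ 415.
Year 2015: gap = -2.1 × (8.14 - 5.42) = -5.712%, loss ≈ 8447 × 5.712/100 ≈ 482.
Year 2016: gap = -2.1 × (7.78 - 5.42) = -4.956%, loss ≈ 8447 × 4.956/100 ≈ 419.
Year 2017: gap = -2.1 × (8.32 - 5.42) = -6.09%, loss ≈ 8447 × 6.09/100 ≈ 514.
Total lost output = 704 + 415 + 482 + 419 + 514 = 2534 billion.

$2,534 billion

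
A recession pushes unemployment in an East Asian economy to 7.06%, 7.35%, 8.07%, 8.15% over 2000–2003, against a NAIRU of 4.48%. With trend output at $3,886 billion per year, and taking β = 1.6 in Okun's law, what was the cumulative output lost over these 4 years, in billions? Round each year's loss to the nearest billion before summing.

$789 billion

Year 2000: gap = -1.6 × (7.06 - 4.48) = -4.128%, loss ≈ 3886 × 4.128/100 ≈ 160.
Year 2001: gap = -1.6 × (7.35 - 4.48) = -4.592%, loss ≈ 3886 × 4.592/100 ≈ 178.
Year 2002: gap = -1.6 × (8.07 - 4.48) = -5.744%, loss ≈ 3886 × 5.744/100 ≈ 223.
Year 2003: gap = -1.6 × (8.15 - 4.48) = -5.872%, loss ≈ 3886 × 5.872/100 ≈ 228.
Total lost output = 160 + 178 + 223 + 228 = 789 billion.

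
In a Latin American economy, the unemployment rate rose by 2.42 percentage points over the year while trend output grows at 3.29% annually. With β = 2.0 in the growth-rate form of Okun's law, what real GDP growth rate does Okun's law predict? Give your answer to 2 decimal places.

Growth-rate Okun's law: g_Y = g_Y* - β × Δu.
g_Y = 3.29 - 2.0 × (2.42) = 3.29 - 4.84 = -1.55%, i.e. -1.55% to 2 d.p.

-1.55%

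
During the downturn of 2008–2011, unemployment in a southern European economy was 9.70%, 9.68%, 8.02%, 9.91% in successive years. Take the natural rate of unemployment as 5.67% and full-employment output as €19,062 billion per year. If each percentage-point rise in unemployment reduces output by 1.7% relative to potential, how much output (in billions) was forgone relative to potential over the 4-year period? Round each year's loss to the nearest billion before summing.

Year 2008: gap = -1.7 × (9.7 - 5.67) = -6.851%, loss ≈ 19062 × 6.851/100 ≈ 1306.
Year 2009: gap = -1.7 × (9.68 - 5.67) = -6.817%, loss ≈ 19062 × 6.817/100 ≈ 1299.
Year 2010: gap = -1.7 × (8.02 - 5.67) = -3.995%, loss ≈ 19062 × 3.995/100 ≈ 762.
Year 2011: gap = -1.7 × (9.91 - 5.67) = -7.208%, loss ≈ 19062 × 7.208/100 ≈ 1374.
Total lost output = 1306 + 1299 + 762 + 1374 = 4741 billion.

€4,741 billion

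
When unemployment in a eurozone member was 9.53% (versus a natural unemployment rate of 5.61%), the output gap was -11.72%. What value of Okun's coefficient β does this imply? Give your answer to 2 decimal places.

β ≈ 2.99

Okun's law: output gap = -β × (u - u*).
-11.72 = -β × (9.53 - 5.61) = -β × 3.92, so β = 11.72/3.92 = 2.99.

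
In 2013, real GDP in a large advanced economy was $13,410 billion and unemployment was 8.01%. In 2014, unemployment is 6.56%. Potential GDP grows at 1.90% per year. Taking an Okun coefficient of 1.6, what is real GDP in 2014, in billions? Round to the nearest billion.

Δu = 6.56 - 8.01 = -1.45 points.
Okun's law (growth form): g_Y = g_Y* - β × Δu = 1.90 - 1.6 × (-1.45) = 1.9 + 2.32 = 4.22%.
Real GDP in the next year = 13410 × (1 + 4.22/100) = 13410 × 1.0422 ≈ 13976 billion.

$13,976 billion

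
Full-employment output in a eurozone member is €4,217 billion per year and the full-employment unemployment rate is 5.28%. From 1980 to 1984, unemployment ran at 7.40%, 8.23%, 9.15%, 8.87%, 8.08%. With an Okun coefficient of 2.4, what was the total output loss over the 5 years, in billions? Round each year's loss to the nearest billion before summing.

€1,552 billion

Year 1980: gap = -2.4 × (7.4 - 5.28) = -5.088%, loss ≈ 4217 × 5.088/100 ≈ 215.
Year 1981: gap = -2.4 × (8.23 - 5.28) = -7.08%, loss ≈ 4217 × 7.08/100 ≈ 299.
Year 1982: gap = -2.4 × (9.15 - 5.28) = -9.288%, loss ≈ 4217 × 9.288/100 ≈ 392.
Year 1983: gap = -2.4 × (8.87 - 5.28) = -8.616%, loss ≈ 4217 × 8.616/100 ≈ 363.
Year 1984: gap = -2.4 × (8.08 - 5.28) = -6.72%, loss ≈ 4217 × 6.72/100 ≈ 283.
Total lost output = 215 + 299 + 392 + 363 + 283 = 1552 billion.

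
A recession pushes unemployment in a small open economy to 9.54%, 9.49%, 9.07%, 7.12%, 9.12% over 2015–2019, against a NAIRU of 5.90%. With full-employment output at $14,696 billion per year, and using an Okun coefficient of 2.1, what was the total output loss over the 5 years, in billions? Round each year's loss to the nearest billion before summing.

Year 2015: gap = -2.1 × (9.54 - 5.9) = -7.644%, loss ≈ 14696 × 7.644/100 ≈ 1123.
Year 2016: gap = -2.1 × (9.49 - 5.9) = -7.539%, loss ≈ 14696 × 7.539/100 ≈ 1108.
Year 2017: gap = -2.1 × (9.07 - 5.9) = -6.657%, loss ≈ 14696 × 6.657/100 ≈ 978.
Year 2018: gap = -2.1 × (7.12 - 5.9) = -2.562%, loss ≈ 14696 × 2.562/100 ≈ 377.
Year 2019: gap = -2.1 × (9.12 - 5.9) = -6.762%, loss ≈ 14696 × 6.762/100 ≈ 994.
Total lost output = 1123 + 1108 + 978 + 377 + 994 = 4580 billion.

$4,580 billion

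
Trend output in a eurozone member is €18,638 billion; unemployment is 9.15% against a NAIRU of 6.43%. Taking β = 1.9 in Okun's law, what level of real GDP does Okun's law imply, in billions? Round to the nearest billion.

€17,675 billion

Unemployment gap = 9.15 - 6.43 = 2.72 points, so the output gap is -1.9 × 2.72 = -5.168%.
Actual GDP = 18638 × (1 - 5.168/100) = 18638 × 0.94832 ≈ 17675 billion.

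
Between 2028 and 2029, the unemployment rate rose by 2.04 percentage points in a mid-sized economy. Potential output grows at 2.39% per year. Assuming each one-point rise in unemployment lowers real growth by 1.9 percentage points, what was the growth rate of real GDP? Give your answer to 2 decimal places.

-1.49%

Growth-rate Okun's law: g_Y = g_Y* - β × Δu.
g_Y = 2.39 - 1.9 × (2.04) = 2.39 - 3.876 = -1.486%, i.e. -1.49% to 2 d.p.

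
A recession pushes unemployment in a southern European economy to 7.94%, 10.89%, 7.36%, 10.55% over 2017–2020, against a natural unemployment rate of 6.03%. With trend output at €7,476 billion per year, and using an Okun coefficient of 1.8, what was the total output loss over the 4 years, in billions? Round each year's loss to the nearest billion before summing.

€1,698 billion

Year 2017: gap = -1.8 × (7.94 - 6.03) = -3.438%, loss ≈ 7476 × 3.438/100 ≈ 257.
Year 2018: gap = -1.8 × (10.89 - 6.03) = -8.748%, loss ≈ 7476 × 8.748/100 ≈ 654.
Year 2019: gap = -1.8 × (7.36 - 6.03) = -2.394%, loss ≈ 7476 × 2.394/100 ≈ 179.
Year 2020: gap = -1.8 × (10.55 - 6.03) = -8.136%, loss ≈ 7476 × 8.136/100 ≈ 608.
Total lost output = 257 + 654 + 179 + 608 = 1698 billion.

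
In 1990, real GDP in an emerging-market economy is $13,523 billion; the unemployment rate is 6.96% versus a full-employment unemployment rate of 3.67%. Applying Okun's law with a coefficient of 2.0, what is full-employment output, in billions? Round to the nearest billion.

$14,475 billion

Unemployment gap = 6.96 - 3.67 = 3.29 points, so output gap = -2 × 3.29 = -6.58%.
Since Y = Y* × (1 + gap/100), Y* = 13523/0.9342 ≈ 14475 billion.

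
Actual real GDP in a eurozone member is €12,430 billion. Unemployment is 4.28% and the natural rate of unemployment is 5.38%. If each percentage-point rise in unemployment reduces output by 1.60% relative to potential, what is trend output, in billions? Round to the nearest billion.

€12,215 billion

Unemployment gap = 4.28 - 5.38 = -1.1 points, so output gap = -1.6 × (-1.1) = 1.76%.
Since Y = Y* × (1 + gap/100), Y* = 12430/1.0176 ≈ 12215 billion.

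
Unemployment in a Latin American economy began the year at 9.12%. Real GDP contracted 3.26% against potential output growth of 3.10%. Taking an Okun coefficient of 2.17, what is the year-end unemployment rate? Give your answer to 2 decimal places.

Growth-rate Okun's law: g_Y = g_Y* - β × Δu, so Δu = (g_Y* - g_Y)/β.
Δu = (3.1 + 3.26)/2.17 = 6.36/2.17 = 2.93 percentage points.
Year-end unemployment = 9.12 + 2.93 = 12.05%.

12.05%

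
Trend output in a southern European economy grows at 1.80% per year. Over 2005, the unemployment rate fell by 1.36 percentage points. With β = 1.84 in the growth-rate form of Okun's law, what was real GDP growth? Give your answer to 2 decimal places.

Growth-rate Okun's law: g_Y = g_Y* - β × Δu.
g_Y = 1.80 - 1.84 × (-1.36) = 1.8 + 2.5024 = 4.3024%, i.e. 4.30% to 2 d.p.

4.30%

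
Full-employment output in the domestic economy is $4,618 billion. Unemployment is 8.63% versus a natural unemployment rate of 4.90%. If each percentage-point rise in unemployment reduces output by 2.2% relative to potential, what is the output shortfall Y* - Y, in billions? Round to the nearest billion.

$379 billion

Output gap = -2.2 × (8.63 - 4.9) = -2.2 × 3.73 = -8.206%.
Actual GDP ≈ 4618 × 0.91794 ≈ 4239 billion, so the shortfall is 4618 - 4239 = 379 billion.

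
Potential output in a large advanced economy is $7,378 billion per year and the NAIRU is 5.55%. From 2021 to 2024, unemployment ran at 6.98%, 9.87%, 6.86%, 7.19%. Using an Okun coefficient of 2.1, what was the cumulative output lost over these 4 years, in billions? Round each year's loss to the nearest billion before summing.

Year 2021: gap = -2.1 × (6.98 - 5.55) = -3.003%, loss ≈ 7378 × 3.003/100 ≈ 222.
Year 2022: gap = -2.1 × (9.87 - 5.55) = -9.072%, loss ≈ 7378 × 9.072/100 ≈ 669.
Year 2023: gap = -2.1 × (6.86 - 5.55) = -2.751%, loss ≈ 7378 × 2.751/100 ≈ 203.
Year 2024: gap = -2.1 × (7.19 - 5.55) = -3.444%, loss ≈ 7378 × 3.444/100 ≈ 254.
Total lost output = 222 + 669 + 203 + 254 = 1348 billion.

$1,348 billion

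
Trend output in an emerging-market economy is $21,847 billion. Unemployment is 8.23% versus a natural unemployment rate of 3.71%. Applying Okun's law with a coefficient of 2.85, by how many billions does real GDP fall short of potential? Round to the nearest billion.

Output gap = -2.85 × (8.23 - 3.71) = -2.85 × 4.52 = -12.882%.
Actual GDP ≈ 21847 × 0.87118 ≈ 19033 billion, so the shortfall is 21847 - 19033 = 2814 billion.

$2,814 billion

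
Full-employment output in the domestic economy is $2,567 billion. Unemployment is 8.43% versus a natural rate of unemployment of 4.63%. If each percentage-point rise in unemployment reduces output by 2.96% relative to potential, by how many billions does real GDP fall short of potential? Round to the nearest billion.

$289 billion

Output gap = -2.96 × (8.43 - 4.63) = -2.96 × 3.8 = -11.248%.
Actual GDP ≈ 2567 × 0.88752 ≈ 2278 billion, so the shortfall is 2567 - 2278 = 289 billion.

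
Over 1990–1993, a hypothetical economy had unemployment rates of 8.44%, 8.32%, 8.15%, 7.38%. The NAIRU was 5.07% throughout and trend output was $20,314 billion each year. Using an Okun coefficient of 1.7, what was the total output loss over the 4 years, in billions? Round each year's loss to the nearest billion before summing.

Year 1990: gap = -1.7 × (8.44 - 5.07) = -5.729%, loss ≈ 20314 × 5.729/100 ≈ 1164.
Year 1991: gap = -1.7 × (8.32 - 5.07) = -5.525%, loss ≈ 20314 × 5.525/100 ≈ 1122.
Year 1992: gap = -1.7 × (8.15 - 5.07) = -5.236%, loss ≈ 20314 × 5.236/100 ≈ 1064.
Year 1993: gap = -1.7 × (7.38 - 5.07) = -3.927%, loss ≈ 20314 × 3.927/100 ≈ 798.
Total lost output = 1164 + 1122 + 1064 + 798 = 4148 billion.

$4,148 billion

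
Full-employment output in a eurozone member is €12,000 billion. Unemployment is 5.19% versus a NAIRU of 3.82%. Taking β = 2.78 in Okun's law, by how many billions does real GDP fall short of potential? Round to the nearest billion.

€457 billion

Output gap = -2.78 × (5.19 - 3.82) = -2.78 × 1.37 = -3.8086%.
Actual GDP ≈ 12000 × 0.961914 ≈ 11543 billion, so the shortfall is 12000 - 11543 = 457 billion.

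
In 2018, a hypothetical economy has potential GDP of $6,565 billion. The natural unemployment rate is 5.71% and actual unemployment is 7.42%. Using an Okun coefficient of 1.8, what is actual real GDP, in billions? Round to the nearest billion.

$6,363 billion

Unemployment gap = 7.42 - 5.71 = 1.71 points, so the output gap is -1.8 × 1.71 = -3.078%.
Actual GDP = 6565 × (1 - 3.078/100) = 6565 × 0.96922 ≈ 6363 billion.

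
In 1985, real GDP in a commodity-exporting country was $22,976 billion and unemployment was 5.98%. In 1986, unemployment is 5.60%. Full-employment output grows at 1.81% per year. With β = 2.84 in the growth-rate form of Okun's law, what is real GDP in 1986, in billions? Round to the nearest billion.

Δu = 5.6 - 5.98 = -0.38 points.
Okun's law (growth form): g_Y = g_Y* - β × Δu = 1.81 - 2.84 × (-0.38) = 1.81 + 1.0792 = 2.8892%.
Real GDP in the next year = 22976 × (1 + 2.8892/100) = 22976 × 1.028892 ≈ 23640 billion.

$23,640 billion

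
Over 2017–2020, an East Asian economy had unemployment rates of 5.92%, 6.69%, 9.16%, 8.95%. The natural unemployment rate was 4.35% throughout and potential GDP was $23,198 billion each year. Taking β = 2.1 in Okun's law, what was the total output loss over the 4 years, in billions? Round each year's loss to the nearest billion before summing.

$6,489 billion

Year 2017: gap = -2.1 × (5.92 - 4.35) = -3.297%, loss ≈ 23198 × 3.297/100 ≈ 765.
Year 2018: gap = -2.1 × (6.69 - 4.35) = -4.914%, loss ≈ 23198 × 4.914/100 ≈ 1140.
Year 2019: gap = -2.1 × (9.16 - 4.35) = -10.101%, loss ≈ 23198 × 10.101/100 ≈ 2343.
Year 2020: gap = -2.1 × (8.95 - 4.35) = -9.66%, loss ≈ 23198 × 9.66/100 ≈ 2241.
Total lost output = 765 + 1140 + 2343 + 2241 = 6489 billion.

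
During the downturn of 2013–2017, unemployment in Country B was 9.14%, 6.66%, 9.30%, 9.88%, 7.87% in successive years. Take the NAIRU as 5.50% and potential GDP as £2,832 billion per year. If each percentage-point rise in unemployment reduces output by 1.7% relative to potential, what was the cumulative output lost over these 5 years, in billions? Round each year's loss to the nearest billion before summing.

Year 2013: gap = -1.7 × (9.14 - 5.5) = -6.188%, loss ≈ 2832 × 6.188/100 ≈ 175.
Year 2014: gap = -1.7 × (6.66 - 5.5) = -1.972%, loss ≈ 2832 × 1.972/100 ≈ 56.
Year 2015: gap = -1.7 × (9.3 - 5.5) = -6.46%, loss ≈ 2832 × 6.46/100 ≈ 183.
Year 2016: gap = -1.7 × (9.88 - 5.5) = -7.446%, loss ≈ 2832 × 7.446/100 ≈ 211.
Year 2017: gap = -1.7 × (7.87 - 5.5) = -4.029%, loss ≈ 2832 × 4.029/100 ≈ 114.
Total lost output = 175 + 56 + 183 + 211 + 114 = 739 billion.

£739 billion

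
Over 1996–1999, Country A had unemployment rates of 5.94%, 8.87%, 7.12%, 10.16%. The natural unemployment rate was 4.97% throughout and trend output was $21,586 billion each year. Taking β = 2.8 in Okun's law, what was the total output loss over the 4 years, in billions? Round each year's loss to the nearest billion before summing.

$7,379 billion

Year 1996: gap = -2.8 × (5.94 - 4.97) = -2.716%, loss ≈ 21586 × 2.716/100 ≈ 586.
Year 1997: gap = -2.8 × (8.87 - 4.97) = -10.92%, loss ≈ 21586 × 10.92/100 ≈ 2357.
Year 1998: gap = -2.8 × (7.12 - 4.97) = -6.02%, loss ≈ 21586 × 6.02/100 ≈ 1299.
Year 1999: gap = -2.8 × (10.16 - 4.97) = -14.532%, loss ≈ 21586 × 14.532/100 ≈ 3137.
Total lost output = 586 + 2357 + 1299 + 3137 = 7379 billion.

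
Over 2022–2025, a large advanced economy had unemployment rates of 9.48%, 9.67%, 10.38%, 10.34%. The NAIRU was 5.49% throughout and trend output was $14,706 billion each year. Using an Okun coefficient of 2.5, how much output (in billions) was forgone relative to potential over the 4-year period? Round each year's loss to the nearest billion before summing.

$6,585 billion

Year 2022: gap = -2.5 × (9.48 - 5.49) = -9.975%, loss ≈ 14706 × 9.975/100 ≈ 1467.
Year 2023: gap = -2.5 × (9.67 - 5.49) = -10.45%, loss ≈ 14706 × 10.45/100 ≈ 1537.
Year 2024: gap = -2.5 × (10.38 - 5.49) = -12.225%, loss ≈ 14706 × 12.225/100 ≈ 1798.
Year 2025: gap = -2.5 × (10.34 - 5.49) = -12.125%, loss ≈ 14706 × 12.125/100 ≈ 1783.
Total lost output = 1467 + 1537 + 1798 + 1783 = 6585 billion.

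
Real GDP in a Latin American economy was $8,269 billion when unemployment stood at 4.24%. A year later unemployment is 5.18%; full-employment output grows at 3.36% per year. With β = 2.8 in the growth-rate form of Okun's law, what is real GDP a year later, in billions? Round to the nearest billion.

Δu = 5.18 - 4.24 = 0.94 points.
Okun's law (growth form): g_Y = g_Y* - β × Δu = 3.36 - 2.8 × (0.94) = 3.36 - 2.632 = 0.728%.
Real GDP in the next year = 8269 × (1 + 0.728/100) = 8269 × 1.00728 ≈ 8329 billion.

$8,329 billion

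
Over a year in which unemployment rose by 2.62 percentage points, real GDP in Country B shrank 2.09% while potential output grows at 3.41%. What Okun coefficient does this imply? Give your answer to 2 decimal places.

Growth form: g_Y = g_Y* - β × Δu, so β = (g_Y* - g_Y)/Δu.
β = (3.41 + 2.09)/2.62 = 5.5/2.62 = 2.10.

β ≈ 2.10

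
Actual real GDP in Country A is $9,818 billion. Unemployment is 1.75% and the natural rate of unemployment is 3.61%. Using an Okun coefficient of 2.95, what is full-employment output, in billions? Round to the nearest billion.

Unemployment gap = 1.75 - 3.61 = -1.86 points, so output gap = -2.95 × (-1.86) = 5.487%.
Since Y = Y* × (1 + gap/100), Y* = 9818/1.05487 ≈ 9307 billion.

$9,307 billion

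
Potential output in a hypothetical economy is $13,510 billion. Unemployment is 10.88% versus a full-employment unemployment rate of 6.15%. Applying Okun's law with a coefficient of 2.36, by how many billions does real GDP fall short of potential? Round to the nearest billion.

Output gap = -2.36 × (10.88 - 6.15) = -2.36 × 4.73 = -11.1628%.
Actual GDP ≈ 13510 × 0.888372 ≈ 12002 billion, so the shortfall is 13510 - 12002 = 1508 billion.

$1,508 billion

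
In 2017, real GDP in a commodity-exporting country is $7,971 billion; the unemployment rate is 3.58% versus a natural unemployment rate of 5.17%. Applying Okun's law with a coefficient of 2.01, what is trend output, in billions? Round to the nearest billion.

$7,724 billion

Unemployment gap = 3.58 - 5.17 = -1.59 points, so output gap = -2.01 × (-1.59) = 3.1959%.
Since Y = Y* × (1 + gap/100), Y* = 7971/1.031959 ≈ 7724 billion.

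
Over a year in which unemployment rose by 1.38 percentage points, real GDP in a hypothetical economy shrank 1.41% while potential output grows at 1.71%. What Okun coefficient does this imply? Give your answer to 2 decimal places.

Growth form: g_Y = g_Y* - β × Δu, so β = (g_Y* - g_Y)/Δu.
β = (1.71 + 1.41)/1.38 = 3.12/1.38 = 2.26.

β ≈ 2.26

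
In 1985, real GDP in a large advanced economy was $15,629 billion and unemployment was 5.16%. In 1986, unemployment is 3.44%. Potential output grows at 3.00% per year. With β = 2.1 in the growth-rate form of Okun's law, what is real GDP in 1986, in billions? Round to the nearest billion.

$16,662 billion

Δu = 3.44 - 5.16 = -1.72 points.
Okun's law (growth form): g_Y = g_Y* - β × Δu = 3.00 - 2.1 × (-1.72) = 3 + 3.612 = 6.612%.
Real GDP in the next year = 15629 × (1 + 6.612/100) = 15629 × 1.06612 ≈ 16662 billion.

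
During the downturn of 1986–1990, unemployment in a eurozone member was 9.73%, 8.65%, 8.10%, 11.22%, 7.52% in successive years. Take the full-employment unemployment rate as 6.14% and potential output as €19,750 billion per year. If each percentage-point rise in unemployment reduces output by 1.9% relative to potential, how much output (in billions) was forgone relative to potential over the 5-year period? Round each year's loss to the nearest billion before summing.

Year 1986: gap = -1.9 × (9.73 - 6.14) = -6.821%, loss ≈ 19750 × 6.821/100 ≈ 1347.
Year 1987: gap = -1.9 × (8.65 - 6.14) = -4.769%, loss ≈ 19750 × 4.769/100 ≈ 942.
Year 1988: gap = -1.9 × (8.1 - 6.14) = -3.724%, loss ≈ 19750 × 3.724/100 ≈ 735.
Year 1989: gap = -1.9 × (11.22 - 6.14) = -9.652%, loss ≈ 19750 × 9.652/100 ≈ 1906.
Year 1990: gap = -1.9 × (7.52 - 6.14) = -2.622%, loss ≈ 19750 × 2.622/100 ≈ 518.
Total lost output = 1347 + 942 + 735 + 1906 + 518 = 5448 billion.

€5,448 billion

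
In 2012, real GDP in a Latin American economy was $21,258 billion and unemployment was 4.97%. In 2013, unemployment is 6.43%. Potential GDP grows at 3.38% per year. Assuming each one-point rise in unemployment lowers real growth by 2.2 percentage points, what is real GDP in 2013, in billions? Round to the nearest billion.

$21,294 billion

Δu = 6.43 - 4.97 = 1.46 points.
Okun's law (growth form): g_Y = g_Y* - β × Δu = 3.38 - 2.2 × (1.46) = 3.38 - 3.212 = 0.168%.
Real GDP in the next year = 21258 × (1 + 0.168/100) = 21258 × 1.00168 ≈ 21294 billion.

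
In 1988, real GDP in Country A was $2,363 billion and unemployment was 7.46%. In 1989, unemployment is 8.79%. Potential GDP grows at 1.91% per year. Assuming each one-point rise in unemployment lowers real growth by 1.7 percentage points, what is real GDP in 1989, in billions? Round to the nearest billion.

Δu = 8.79 - 7.46 = 1.33 points.
Okun's law (growth form): g_Y = g_Y* - β × Δu = 1.91 - 1.7 × (1.33) = 1.91 - 2.261 = -0.351%.
Real GDP in the next year = 2363 × (1 - 0.351/100) = 2363 × 0.99649 ≈ 2355 billion.

$2,355 billion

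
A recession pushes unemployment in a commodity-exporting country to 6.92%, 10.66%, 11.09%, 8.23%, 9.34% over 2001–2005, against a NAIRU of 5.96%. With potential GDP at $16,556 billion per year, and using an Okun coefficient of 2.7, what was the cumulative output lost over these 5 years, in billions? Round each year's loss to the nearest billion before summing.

$7,349 billion

Year 2001: gap = -2.7 × (6.92 - 5.96) = -2.592%, loss ≈ 16556 × 2.592/100 ≈ 429.
Year 2002: gap = -2.7 × (10.66 - 5.96) = -12.69%, loss ≈ 16556 × 12.69/100 ≈ 2101.
Year 2003: gap = -2.7 × (11.09 - 5.96) = -13.851%, loss ≈ 16556 × 13.851/100 ≈ 2293.
Year 2004: gap = -2.7 × (8.23 - 5.96) = -6.129%, loss ≈ 16556 × 6.129/100 ≈ 1015.
Year 2005: gap = -2.7 × (9.34 - 5.96) = -9.126%, loss ≈ 16556 × 9.126/100 ≈ 1511.
Total lost output = 429 + 2101 + 2293 + 1015 + 1511 = 7349 billion.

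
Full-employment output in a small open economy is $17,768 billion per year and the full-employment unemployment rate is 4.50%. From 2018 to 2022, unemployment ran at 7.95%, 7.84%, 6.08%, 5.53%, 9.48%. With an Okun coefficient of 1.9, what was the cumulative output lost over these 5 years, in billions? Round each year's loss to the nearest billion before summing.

Year 2018: gap = -1.9 × (7.95 - 4.5) = -6.555%, loss ≈ 17768 × 6.555/100 ≈ 1165.
Year 2019: gap = -1.9 × (7.84 - 4.5) = -6.346%, loss ≈ 17768 × 6.346/100 ≈ 1128.
Year 2020: gap = -1.9 × (6.08 - 4.5) = -3.002%, loss ≈ 17768 × 3.002/100 ≈ 533.
Year 2021: gap = -1.9 × (5.53 - 4.5) = -1.957%, loss ≈ 17768 × 1.957/100 ≈ 348.
Year 2022: gap = -1.9 × (9.48 - 4.5) = -9.462%, loss ≈ 17768 × 9.462/100 ≈ 1681.
Total lost output = 1165 + 1128 + 533 + 348 + 1681 = 4855 billion.

$4,855 billion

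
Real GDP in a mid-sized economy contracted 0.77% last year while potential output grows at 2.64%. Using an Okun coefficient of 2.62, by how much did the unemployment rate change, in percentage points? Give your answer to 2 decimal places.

1.30 percentage points

Growth-rate Okun's law: g_Y = g_Y* - β × Δu, so Δu = (g_Y* - g_Y)/β.
Δu = (2.64 + 0.77)/2.62 = 3.41/2.62 = 1.30 percentage points.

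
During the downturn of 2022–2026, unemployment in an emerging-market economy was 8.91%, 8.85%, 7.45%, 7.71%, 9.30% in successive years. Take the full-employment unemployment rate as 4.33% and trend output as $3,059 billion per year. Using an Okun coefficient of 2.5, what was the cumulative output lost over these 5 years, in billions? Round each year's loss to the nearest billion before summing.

Year 2022: gap = -2.5 × (8.91 - 4.33) = -11.45%, loss ≈ 3059 × 11.45/100 ≈ 350.
Year 2023: gap = -2.5 × (8.85 - 4.33) = -11.3%, loss ≈ 3059 × 11.3/100 ≈ 346.
Year 2024: gap = -2.5 × (7.45 - 4.33) = -7.8%, loss ≈ 3059 × 7.8/100 ≈ 239.
Year 2025: gap = -2.5 × (7.71 - 4.33) = -8.45%, loss ≈ 3059 × 8.45/100 ≈ 258.
Year 2026: gap = -2.5 × (9.3 - 4.33) = -12.425%, loss ≈ 3059 × 12.425/100 ≈ 380.
Total lost output = 350 + 346 + 239 + 258 + 380 = 1573 billion.

$1,573 billion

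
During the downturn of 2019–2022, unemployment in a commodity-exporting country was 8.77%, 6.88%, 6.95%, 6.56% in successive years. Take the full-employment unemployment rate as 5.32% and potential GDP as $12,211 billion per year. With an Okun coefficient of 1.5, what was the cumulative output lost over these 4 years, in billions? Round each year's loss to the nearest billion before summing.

$1,444 billion

Year 2019: gap = -1.5 × (8.77 - 5.32) = -5.175%, loss ≈ 12211 × 5.175/100 ≈ 632.
Year 2020: gap = -1.5 × (6.88 - 5.32) = -2.34%, loss ≈ 12211 × 2.34/100 ≈ 286.
Year 2021: gap = -1.5 × (6.95 - 5.32) = -2.445%, loss ≈ 12211 × 2.445/100 ≈ 299.
Year 2022: gap = -1.5 × (6.56 - 5.32) = -1.86%, loss ≈ 12211 × 1.86/100 ≈ 227.
Total lost output = 632 + 286 + 299 + 227 = 1444 billion.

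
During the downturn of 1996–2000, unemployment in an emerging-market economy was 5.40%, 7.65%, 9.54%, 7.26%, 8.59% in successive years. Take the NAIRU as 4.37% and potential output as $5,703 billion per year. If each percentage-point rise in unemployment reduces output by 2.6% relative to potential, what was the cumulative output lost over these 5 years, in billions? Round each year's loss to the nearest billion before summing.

$2,461 billion

Year 1996: gap = -2.6 × (5.4 - 4.37) = -2.678%, loss ≈ 5703 × 2.678/100 ≈ 153.
Year 1997: gap = -2.6 × (7.65 - 4.37) = -8.528%, loss ≈ 5703 × 8.528/100 ≈ 486.
Year 1998: gap = -2.6 × (9.54 - 4.37) = -13.442%, loss ≈ 5703 × 13.442/100 ≈ 767.
Year 1999: gap = -2.6 × (7.26 - 4.37) = -7.514%, loss ≈ 5703 × 7.514/100 ≈ 429.
Year 2000: gap = -2.6 × (8.59 - 4.37) = -10.972%, loss ≈ 5703 × 10.972/100 ≈ 626.
Total lost output = 153 + 486 + 767 + 429 + 626 = 2461 billion.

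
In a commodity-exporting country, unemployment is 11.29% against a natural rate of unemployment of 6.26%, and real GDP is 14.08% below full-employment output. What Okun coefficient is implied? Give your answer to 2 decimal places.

Okun's law: output gap = -β × (u - u*).
-14.08 = -β × (11.29 - 6.26) = -β × 5.03, so β = 14.08/5.03 = 2.80.

β ≈ 2.80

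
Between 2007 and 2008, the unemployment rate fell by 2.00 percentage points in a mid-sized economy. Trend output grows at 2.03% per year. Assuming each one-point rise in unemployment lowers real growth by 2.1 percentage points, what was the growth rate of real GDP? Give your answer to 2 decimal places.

6.23%

Growth-rate Okun's law: g_Y = g_Y* - β × Δu.
g_Y = 2.03 - 2.1 × (-2.00) = 2.03 + 4.2 = 6.23%, i.e. 6.23% to 2 d.p.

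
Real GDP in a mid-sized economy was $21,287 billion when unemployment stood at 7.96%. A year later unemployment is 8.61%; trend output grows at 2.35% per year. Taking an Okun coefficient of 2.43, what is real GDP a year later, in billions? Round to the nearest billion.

$21,451 billion

Δu = 8.61 - 7.96 = 0.65 points.
Okun's law (growth form): g_Y = g_Y* - β × Δu = 2.35 - 2.43 × (0.65) = 2.35 - 1.5795 = 0.7705%.
Real GDP in the next year = 21287 × (1 + 0.7705/100) = 21287 × 1.007705 ≈ 21451 billion.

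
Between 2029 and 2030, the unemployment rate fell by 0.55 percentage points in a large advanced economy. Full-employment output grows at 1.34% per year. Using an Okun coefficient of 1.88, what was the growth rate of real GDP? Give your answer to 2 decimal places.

2.37%

Growth-rate Okun's law: g_Y = g_Y* - β × Δu.
g_Y = 1.34 - 1.88 × (-0.55) = 1.34 + 1.034 = 2.374%, i.e. 2.37% to 2 d.p.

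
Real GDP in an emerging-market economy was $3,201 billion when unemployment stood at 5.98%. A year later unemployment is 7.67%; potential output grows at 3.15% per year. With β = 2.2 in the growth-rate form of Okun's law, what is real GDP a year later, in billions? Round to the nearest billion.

$3,183 billion

Δu = 7.67 - 5.98 = 1.69 points.
Okun's law (growth form): g_Y = g_Y* - β × Δu = 3.15 - 2.2 × (1.69) = 3.15 - 3.718 = -0.568%.
Real GDP in the next year = 3201 × (1 - 0.568/100) = 3201 × 0.99432 ≈ 3183 billion.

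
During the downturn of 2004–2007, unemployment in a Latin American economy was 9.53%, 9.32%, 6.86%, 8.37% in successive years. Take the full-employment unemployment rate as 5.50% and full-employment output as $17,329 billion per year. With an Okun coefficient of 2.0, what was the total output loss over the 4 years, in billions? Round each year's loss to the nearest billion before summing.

$4,187 billion

Year 2004: gap = -2.0 × (9.53 - 5.5) = -8.06%, loss ≈ 17329 × 8.06/100 ≈ 1397.
Year 2005: gap = -2.0 × (9.32 - 5.5) = -7.64%, loss ≈ 17329 × 7.64/100 ≈ 1324.
Year 2006: gap = -2.0 × (6.86 - 5.5) = -2.72%, loss ≈ 17329 × 2.72/100 ≈ 471.
Year 2007: gap = -2.0 × (8.37 - 5.5) = -5.74%, loss ≈ 17329 × 5.74/100 ≈ 995.
Total lost output = 1397 + 1324 + 471 + 995 = 4187 billion.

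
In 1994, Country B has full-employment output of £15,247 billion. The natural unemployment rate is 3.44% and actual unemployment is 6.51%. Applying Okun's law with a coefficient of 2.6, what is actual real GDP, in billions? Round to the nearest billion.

£14,030 billion

Unemployment gap = 6.51 - 3.44 = 3.07 points, so the output gap is -2.6 × 3.07 = -7.982%.
Actual GDP = 15247 × (1 - 7.982/100) = 15247 × 0.92018 ≈ 14030 billion.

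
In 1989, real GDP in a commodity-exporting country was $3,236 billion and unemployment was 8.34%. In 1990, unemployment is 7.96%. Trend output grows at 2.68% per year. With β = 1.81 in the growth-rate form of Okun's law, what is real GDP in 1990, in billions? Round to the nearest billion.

$3,345 billion

Δu = 7.96 - 8.34 = -0.38 points.
Okun's law (growth form): g_Y = g_Y* - β × Δu = 2.68 - 1.81 × (-0.38) = 2.68 + 0.6878 = 3.3678%.
Real GDP in the next year = 3236 × (1 + 3.3678/100) = 3236 × 1.033678 ≈ 3345 billion.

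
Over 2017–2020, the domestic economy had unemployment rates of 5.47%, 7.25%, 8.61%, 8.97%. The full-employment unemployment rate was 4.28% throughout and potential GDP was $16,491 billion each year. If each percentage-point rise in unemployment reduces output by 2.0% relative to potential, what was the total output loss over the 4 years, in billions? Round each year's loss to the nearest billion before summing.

Year 2017: gap = -2.0 × (5.47 - 4.28) = -2.38%, loss ≈ 16491 × 2.38/100 ≈ 392.
Year 2018: gap = -2.0 × (7.25 - 4.28) = -5.94%, loss ≈ 16491 × 5.94/100 ≈ 980.
Year 2019: gap = -2.0 × (8.61 - 4.28) = -8.66%, loss ≈ 16491 × 8.66/100 ≈ 1428.
Year 2020: gap = -2.0 × (8.97 - 4.28) = -9.38%, loss ≈ 16491 × 9.38/100 ≈ 1547.
Total lost output = 392 + 980 + 1428 + 1547 = 4347 billion.

$4,347 billion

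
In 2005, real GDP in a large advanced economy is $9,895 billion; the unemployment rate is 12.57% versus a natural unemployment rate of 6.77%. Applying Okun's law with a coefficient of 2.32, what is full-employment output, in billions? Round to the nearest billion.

Unemployment gap = 12.57 - 6.77 = 5.8 points, so output gap = -2.32 × 5.8 = -13.456%.
Since Y = Y* × (1 + gap/100), Y* = 9895/0.86544 ≈ 11433 billion.

$11,433 billion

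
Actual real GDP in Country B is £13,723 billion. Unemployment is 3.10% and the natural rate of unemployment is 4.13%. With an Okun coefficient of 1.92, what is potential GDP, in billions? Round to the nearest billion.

Unemployment gap = 3.1 - 4.13 = -1.03 points, so output gap = -1.92 × (-1.03) = 1.9776%.
Since Y = Y* × (1 + gap/100), Y* = 13723/1.019776 ≈ 13457 billion.

£13,457 billion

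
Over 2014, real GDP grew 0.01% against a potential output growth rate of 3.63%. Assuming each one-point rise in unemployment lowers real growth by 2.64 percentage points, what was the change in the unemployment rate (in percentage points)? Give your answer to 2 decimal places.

1.37 percentage points

Growth-rate Okun's law: g_Y = g_Y* - β × Δu, so Δu = (g_Y* - g_Y)/β.
Δu = (3.63 - 0.01)/2.64 = 3.62/2.64 = 1.37 percentage points.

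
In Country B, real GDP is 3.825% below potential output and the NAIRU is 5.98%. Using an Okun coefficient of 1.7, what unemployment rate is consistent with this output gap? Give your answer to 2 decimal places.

From Okun's law, u - u* = -(output gap)/β = -(-3.825)/1.7 = 2.25 points.
So u = 5.98 + 2.25 = 8.23%.

8.23%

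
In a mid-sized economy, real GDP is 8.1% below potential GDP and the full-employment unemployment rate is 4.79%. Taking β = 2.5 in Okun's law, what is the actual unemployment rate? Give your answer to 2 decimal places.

8.03%

From Okun's law, u - u* = -(output gap)/β = -(-8.1)/2.5 = 3.24 points.
So u = 4.79 + 3.24 = 8.03%.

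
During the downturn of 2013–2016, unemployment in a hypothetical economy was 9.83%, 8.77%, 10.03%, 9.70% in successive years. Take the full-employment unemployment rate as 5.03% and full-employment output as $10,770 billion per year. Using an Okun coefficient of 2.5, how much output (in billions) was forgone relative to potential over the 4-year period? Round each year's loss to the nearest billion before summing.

$4,902 billion

Year 2013: gap = -2.5 × (9.83 - 5.03) = -12%, loss ≈ 10770 × 12/100 ≈ 1292.
Year 2014: gap = -2.5 × (8.77 - 5.03) = -9.35%, loss ≈ 10770 × 9.35/100 ≈ 1007.
Year 2015: gap = -2.5 × (10.03 - 5.03) = -12.5%, loss ≈ 10770 × 12.5/100 ≈ 1346.
Year 2016: gap = -2.5 × (9.7 - 5.03) = -11.675%, loss ≈ 10770 × 11.675/100 ≈ 1257.
Total lost output = 1292 + 1007 + 1346 + 1257 = 4902 billion.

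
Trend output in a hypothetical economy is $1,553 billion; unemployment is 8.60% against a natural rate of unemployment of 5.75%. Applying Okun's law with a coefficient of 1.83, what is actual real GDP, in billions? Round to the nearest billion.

Unemployment gap = 8.6 - 5.75 = 2.85 points, so the output gap is -1.83 × 2.85 = -5.2155%.
Actual GDP = 1553 × (1 - 5.2155/100) = 1553 × 0.947845 ≈ 1472 billion.

$1,472 billion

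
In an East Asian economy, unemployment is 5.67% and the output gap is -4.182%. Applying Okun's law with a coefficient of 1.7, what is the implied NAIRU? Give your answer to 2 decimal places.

From Okun's law, u - u* = -(output gap)/β = -(-4.182)/1.7 = 2.46 points.
So u* = 5.67 - 2.46 = 3.21%.

3.21%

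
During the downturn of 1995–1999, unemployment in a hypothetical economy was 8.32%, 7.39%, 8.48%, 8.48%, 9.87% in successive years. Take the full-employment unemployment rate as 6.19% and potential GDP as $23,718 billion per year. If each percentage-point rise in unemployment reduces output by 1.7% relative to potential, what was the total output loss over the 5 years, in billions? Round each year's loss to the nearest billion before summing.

$4,673 billion

Year 1995: gap = -1.7 × (8.32 - 6.19) = -3.621%, loss ≈ 23718 × 3.621/100 ≈ 859.
Year 1996: gap = -1.7 × (7.39 - 6.19) = -2.04%, loss ≈ 23718 × 2.04/100 ≈ 484.
Year 1997: gap = -1.7 × (8.48 - 6.19) = -3.893%, loss ≈ 23718 × 3.893/100 ≈ 923.
Year 1998: gap = -1.7 × (8.48 - 6.19) = -3.893%, loss ≈ 23718 × 3.893/100 ≈ 923.
Year 1999: gap = -1.7 × (9.87 - 6.19) = -6.256%, loss ≈ 23718 × 6.256/100 ≈ 1484.
Total lost output = 859 + 484 + 923 + 923 + 1484 = 4673 billion.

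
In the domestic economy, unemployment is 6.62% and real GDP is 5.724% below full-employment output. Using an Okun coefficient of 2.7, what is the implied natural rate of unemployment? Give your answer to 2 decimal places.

4.50%

From Okun's law, u - u* = -(output gap)/β = -(-5.724)/2.7 = 2.12 points.
So u* = 6.62 - 2.12 = 4.50%.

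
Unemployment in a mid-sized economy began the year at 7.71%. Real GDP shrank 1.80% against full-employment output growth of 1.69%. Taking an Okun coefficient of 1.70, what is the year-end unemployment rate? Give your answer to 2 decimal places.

9.76%

Growth-rate Okun's law: g_Y = g_Y* - β × Δu, so Δu = (g_Y* - g_Y)/β.
Δu = (1.69 + 1.8)/1.70 = 3.49/1.70 = 2.05 percentage points.
Year-end unemployment = 7.71 + 2.05 = 9.76%.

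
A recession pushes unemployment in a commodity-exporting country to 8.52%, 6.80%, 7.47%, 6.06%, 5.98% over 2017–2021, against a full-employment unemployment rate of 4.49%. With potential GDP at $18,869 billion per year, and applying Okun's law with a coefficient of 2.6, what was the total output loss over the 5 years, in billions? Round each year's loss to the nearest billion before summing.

$6,073 billion

Year 2017: gap = -2.6 × (8.52 - 4.49) = -10.478%, loss ≈ 18869 × 10.478/100 ≈ 1977.
Year 2018: gap = -2.6 × (6.8 - 4.49) = -6.006%, loss ≈ 18869 × 6.006/100 ≈ 1133.
Year 2019: gap = -2.6 × (7.47 - 4.49) = -7.748%, loss ≈ 18869 × 7.748/100 ≈ 1462.
Year 2020: gap = -2.6 × (6.06 - 4.49) = -4.082%, loss ≈ 18869 × 4.082/100 ≈ 770.
Year 2021: gap = -2.6 × (5.98 - 4.49) = -3.874%, loss ≈ 18869 × 3.874/100 ≈ 731.
Total lost output = 1977 + 1133 + 1462 + 770 + 731 = 6073 billion.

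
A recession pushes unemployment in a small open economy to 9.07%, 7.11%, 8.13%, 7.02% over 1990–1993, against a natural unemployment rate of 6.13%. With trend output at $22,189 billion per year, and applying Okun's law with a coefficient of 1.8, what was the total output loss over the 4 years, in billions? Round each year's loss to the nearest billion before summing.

Year 1990: gap = -1.8 × (9.07 - 6.13) = -5.292%, loss ≈ 22189 × 5.292/100 ≈ 1174.
Year 1991: gap = -1.8 × (7.11 - 6.13) = -1.764%, loss ≈ 22189 × 1.764/100 ≈ 391.
Year 1992: gap = -1.8 × (8.13 - 6.13) = -3.6%, loss ≈ 22189 × 3.6/100 ≈ 799.
Year 1993: gap = -1.8 × (7.02 - 6.13) = -1.602%, loss ≈ 22189 × 1.602/100 ≈ 355.
Total lost output = 1174 + 391 + 799 + 355 = 2719 billion.

$2,719 billion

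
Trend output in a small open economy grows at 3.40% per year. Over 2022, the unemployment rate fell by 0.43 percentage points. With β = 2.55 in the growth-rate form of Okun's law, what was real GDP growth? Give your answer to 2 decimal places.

4.50%

Growth-rate Okun's law: g_Y = g_Y* - β × Δu.
g_Y = 3.40 - 2.55 × (-0.43) = 3.4 + 1.0965 = 4.4965%, i.e. 4.50% to 2 d.p.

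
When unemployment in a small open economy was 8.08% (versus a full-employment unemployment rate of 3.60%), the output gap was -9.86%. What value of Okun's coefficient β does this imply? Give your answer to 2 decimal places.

β ≈ 2.20

Okun's law: output gap = -β × (u - u*).
-9.86 = -β × (8.08 - 3.6) = -β × 4.48, so β = 9.86/4.48 = 2.20.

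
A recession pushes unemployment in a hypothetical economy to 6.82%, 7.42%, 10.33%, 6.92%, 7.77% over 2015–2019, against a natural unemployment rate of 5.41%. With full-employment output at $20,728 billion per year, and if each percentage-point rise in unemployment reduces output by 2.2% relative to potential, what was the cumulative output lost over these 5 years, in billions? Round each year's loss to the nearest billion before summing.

Year 2015: gap = -2.2 × (6.82 - 5.41) = -3.102%, loss ≈ 20728 × 3.102/100 ≈ 643.
Year 2016: gap = -2.2 × (7.42 - 5.41) = -4.422%, loss ≈ 20728 × 4.422/100 ≈ 917.
Year 2017: gap = -2.2 × (10.33 - 5.41) = -10.824%, loss ≈ 20728 × 10.824/100 ≈ 2244.
Year 2018: gap = -2.2 × (6.92 - 5.41) = -3.322%, loss ≈ 20728 × 3.322/100 ≈ 689.
Year 2019: gap = -2.2 × (7.77 - 5.41) = -5.192%, loss ≈ 20728 × 5.192/100 ≈ 1076.
Total lost output = 643 + 917 + 2244 + 689 + 1076 = 5569 billion.

$5,569 billion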